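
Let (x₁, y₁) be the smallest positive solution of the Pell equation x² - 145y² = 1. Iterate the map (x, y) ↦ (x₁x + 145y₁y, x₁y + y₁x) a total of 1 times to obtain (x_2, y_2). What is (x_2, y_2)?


Step 1: Find the fundamental solution (x₁, y₁) of x² - 145y² = 1.
  Expand √145 as a continued fraction. a₀ = ⌊√145⌋ = 12; iterate m_{k+1} = d_k·a_k − m_k, d_{k+1} = (145 − m_{k+1}²)/d_k, a_{k+1} = ⌊(a₀ + m_{k+1})/d_{k+1}⌋ (starting m₀ = 0, d₀ = 1), with convergents p_k = a_k·p_{k-1} + p_{k-2}, q_k = a_k·q_{k-1} + q_{k-2} (p₋₁ = 1, q₋₁ = 0):
  k = 0: a₀ = 12; p₀/q₀ = 12/1; p₀² − 145·q₀² = 144 − 145 = -1.
  k = 1: m = 12, d = 1, a = ⌊(12 + 12)/1⌋ = 24; p/q = (24·12 + 1)/(24·1 + 0) = 289/24; p² − 145·q² = 83521 − 83520 = 1.
  The first convergent with p² − 145·q² = 1 gives the fundamental solution (x₁, y₁) = (289, 24).
Step 2: Apply the recurrence (x_{n+1}, y_{n+1}) = (x₁x_n + 145y₁y_n, x₁y_n + y₁x_n) repeatedly.
  From (x_1, y_1) = (289, 24): x_2 = 289·289 + 145·24·24 = 167041; y_2 = 289·24 + 24·289 = 13872.
Step 3: Verify x_2² - 145·y_2² = 27902695681 - 27902695680 = 1 (should be 1). ✓

(x_1, y_1) = (289, 24); (x_2, y_2) = (167041, 13872).


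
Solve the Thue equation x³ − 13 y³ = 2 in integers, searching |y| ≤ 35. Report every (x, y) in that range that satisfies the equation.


The equation is x³ - 13y³ = 2. For fixed y, x³ = 13·y³ + 2, so a solution requires the RHS to be a perfect cube.
Strategy: iterate y from -35 to 35, compute RHS = 13·y³ + 2, and check whether it is a (positive or negative) perfect cube.
Check small values of y:
  y = 0: RHS = 2 is not a perfect cube.
  y = 1: RHS = 15 is not a perfect cube.
  y = -1: RHS = -11 is not a perfect cube.
  y = 2: RHS = 106 is not a perfect cube.
  y = -2: RHS = -102 is not a perfect cube.
  y = 3: RHS = 353 is not a perfect cube.
  y = -3: RHS = -349 is not a perfect cube.
Continuing the search up to |y| = 35 finds no solutions either.
No (x, y) in the scanned range satisfies the equation.

No integer solutions with |y| ≤ 35.


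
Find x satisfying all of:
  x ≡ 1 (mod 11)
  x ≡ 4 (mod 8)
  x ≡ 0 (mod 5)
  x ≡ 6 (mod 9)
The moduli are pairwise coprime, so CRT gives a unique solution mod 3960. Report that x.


Product of moduli M = 11 · 8 · 5 · 9 = 3960.
Merge one congruence at a time:
  Start: x ≡ 1 (mod 11).
  Combine with x ≡ 4 (mod 8); new modulus lcm = 88.
    Write x = 1 + 11·t and substitute into x ≡ 4 (mod 8): 11·t ≡ 4 − 1 = 3 (mod 8).
    Reduce coefficients mod 8: 3·t ≡ 3 (mod 8).
    The inverse of 3 mod 8 is 3 (since 3·3 = 9 = 1·8 + 1), so t ≡ 3·3 = 9 ≡ 1 (mod 8).
    Then x = 1 + 11·1 = 12, valid modulo lcm(11, 8) = 88: x ≡ 12 (mod 88).
  Combine with x ≡ 0 (mod 5); new modulus lcm = 440.
    Write x = 12 + 88·t and substitute into x ≡ 0 (mod 5): 88·t ≡ 0 − 12 = -12 (mod 5).
    Reduce coefficients mod 5: 3·t ≡ 3 (mod 5).
    The inverse of 3 mod 5 is 2 (since 3·2 = 6 = 1·5 + 1), so t ≡ 2·3 = 6 ≡ 1 (mod 5).
    Then x = 12 + 88·1 = 100, valid modulo lcm(88, 5) = 440: x ≡ 100 (mod 440).
  Combine with x ≡ 6 (mod 9); new modulus lcm = 3960.
    Write x = 100 + 440·t and substitute into x ≡ 6 (mod 9): 440·t ≡ 6 − 100 = -94 (mod 9).
    Reduce coefficients mod 9: 8·t ≡ 5 (mod 9).
    The inverse of 8 mod 9 is 8 (since 8·8 = 64 = 7·9 + 1), so t ≡ 8·5 = 40 ≡ 4 (mod 9).
    Then x = 100 + 440·4 = 1860, valid modulo lcm(440, 9) = 3960: x ≡ 1860 (mod 3960).
Verify against each original: 1860 mod 11 = 1, 1860 mod 8 = 4, 1860 mod 5 = 0, 1860 mod 9 = 6.

x ≡ 1860 (mod 3960).


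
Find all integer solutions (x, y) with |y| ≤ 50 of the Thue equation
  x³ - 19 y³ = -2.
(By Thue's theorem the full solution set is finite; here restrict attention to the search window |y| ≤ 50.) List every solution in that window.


The equation is x³ - 19y³ = -2. For fixed y, x³ = 19·y³ − 2, so a solution requires the RHS to be a perfect cube.
Strategy: iterate y from -50 to 50, compute RHS = 19·y³ − 2, and check whether it is a (positive or negative) perfect cube.
Check small values of y:
  y = 0: RHS = -2 is not a perfect cube.
  y = 1: RHS = 17 is not a perfect cube.
  y = -1: RHS = -21 is not a perfect cube.
  y = 2: RHS = 150 is not a perfect cube.
  y = -2: RHS = -154 is not a perfect cube.
  y = 3: RHS = 511 is not a perfect cube.
  y = -3: RHS = -515 is not a perfect cube.
Continuing the search up to |y| = 50 finds no solutions either.
No (x, y) in the scanned range satisfies the equation.

No integer solutions with |y| ≤ 50.


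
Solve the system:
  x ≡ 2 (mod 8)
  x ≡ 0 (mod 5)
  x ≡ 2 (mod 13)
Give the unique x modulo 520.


Moduli 8, 5, 13 are pairwise coprime; by CRT there is a unique solution modulo M = 8 · 5 · 13 = 520.
Solve pairwise, accumulating the modulus:
  Start with x ≡ 2 (mod 8).
  Combine with x ≡ 0 (mod 5): since gcd(8, 5) = 1, we get a unique residue mod 40.
    Write x = 2 + 8·t and substitute into x ≡ 0 (mod 5): 8·t ≡ 0 − 2 = -2 (mod 5).
    Reduce coefficients mod 5: 3·t ≡ 3 (mod 5).
    The inverse of 3 mod 5 is 2 (since 3·2 = 6 = 1·5 + 1), so t ≡ 2·3 = 6 ≡ 1 (mod 5).
    Then x = 2 + 8·1 = 10, valid modulo lcm(8, 5) = 40: x ≡ 10 (mod 40).
  Combine with x ≡ 2 (mod 13): since gcd(40, 13) = 1, we get a unique residue mod 520.
    Write x = 10 + 40·t and substitute into x ≡ 2 (mod 13): 40·t ≡ 2 − 10 = -8 (mod 13).
    Reduce coefficients mod 13: 1·t ≡ 5 (mod 13).
    So t ≡ 5 (mod 13).
    Then x = 10 + 40·5 = 210, valid modulo lcm(40, 13) = 520: x ≡ 210 (mod 520).
Verify: 210 mod 8 = 2 ✓, 210 mod 5 = 0 ✓, 210 mod 13 = 2 ✓.

x ≡ 210 (mod 520).


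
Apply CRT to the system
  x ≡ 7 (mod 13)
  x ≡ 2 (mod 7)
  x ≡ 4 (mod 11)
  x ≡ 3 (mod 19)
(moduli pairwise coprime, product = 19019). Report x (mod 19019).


Product of moduli M = 13 · 7 · 11 · 19 = 19019.
Merge one congruence at a time:
  Start: x ≡ 7 (mod 13).
  Combine with x ≡ 2 (mod 7); new modulus lcm = 91.
    Write x = 7 + 13·t and substitute into x ≡ 2 (mod 7): 13·t ≡ 2 − 7 = -5 (mod 7).
    Reduce coefficients mod 7: 6·t ≡ 2 (mod 7).
    The inverse of 6 mod 7 is 6 (since 6·6 = 36 = 5·7 + 1), so t ≡ 6·2 = 12 ≡ 5 (mod 7).
    Then x = 7 + 13·5 = 72, valid modulo lcm(13, 7) = 91: x ≡ 72 (mod 91).
  Combine with x ≡ 4 (mod 11); new modulus lcm = 1001.
    Write x = 72 + 91·t and substitute into x ≡ 4 (mod 11): 91·t ≡ 4 − 72 = -68 (mod 11).
    Reduce coefficients mod 11: 3·t ≡ 9 (mod 11).
    The inverse of 3 mod 11 is 4 (since 3·4 = 12 = 1·11 + 1), so t ≡ 4·9 = 36 ≡ 3 (mod 11).
    Then x = 72 + 91·3 = 345, valid modulo lcm(91, 11) = 1001: x ≡ 345 (mod 1001).
  Combine with x ≡ 3 (mod 19); new modulus lcm = 19019.
    Write x = 345 + 1001·t and substitute into x ≡ 3 (mod 19): 1001·t ≡ 3 − 345 = -342 (mod 19).
    Reduce coefficients mod 19: 13·t ≡ 0 (mod 19).
    The inverse of 13 mod 19 is 3 (since 13·3 = 39 = 2·19 + 1), so t ≡ 3·0 = 0 ≡ 0 (mod 19).
    Then x = 345 + 1001·0 = 345, valid modulo lcm(1001, 19) = 19019: x ≡ 345 (mod 19019).
Verify against each original: 345 mod 13 = 7, 345 mod 7 = 2, 345 mod 11 = 4, 345 mod 19 = 3.

x ≡ 345 (mod 19019).


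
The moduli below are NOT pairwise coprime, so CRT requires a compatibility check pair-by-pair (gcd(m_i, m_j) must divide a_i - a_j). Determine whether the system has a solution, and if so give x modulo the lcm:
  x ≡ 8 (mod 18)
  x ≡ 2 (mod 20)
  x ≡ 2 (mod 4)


Moduli 18, 20, 4 are not pairwise coprime, so CRT works modulo lcm(m_i) when all pairwise compatibility conditions hold.
Pairwise compatibility: gcd(m_i, m_j) must divide a_i - a_j for every pair.
Merge one congruence at a time:
  Start: x ≡ 8 (mod 18).
  Combine with x ≡ 2 (mod 20): gcd(18, 20) = 2; 2 - 8 = -6, which IS divisible by 2, so compatible.
    Write x = 8 + 18·t and substitute into x ≡ 2 (mod 20): 18·t ≡ 2 − 8 = -6 (mod 20).
    Divide the congruence (and modulus) by g = 2: 9·t ≡ -3 (mod 10).
    Reduce coefficients mod 10: 9·t ≡ 7 (mod 10).
    The inverse of 9 mod 10 is 9 (since 9·9 = 81 = 8·10 + 1), so t ≡ 9·7 = 63 ≡ 3 (mod 10).
    Then x = 8 + 18·3 = 62, valid modulo lcm(18, 20) = 180: x ≡ 62 (mod 180).
  Combine with x ≡ 2 (mod 4): gcd(180, 4) = 4; 2 - 62 = -60, which IS divisible by 4, so compatible.
    Write x = 62 + 180·t and substitute into x ≡ 2 (mod 4): 180·t ≡ 2 − 62 = -60 (mod 4).
    Divide the congruence (and modulus) by g = 4: 45·t ≡ -15 (mod 1).
    Modulo 1 every t works; take t = 0.
    Then x = 62 + 180·0 = 62, valid modulo lcm(180, 4) = 180: x ≡ 62 (mod 180).
Verify: 62 mod 18 = 8, 62 mod 20 = 2, 62 mod 4 = 2.

x ≡ 62 (mod 180).


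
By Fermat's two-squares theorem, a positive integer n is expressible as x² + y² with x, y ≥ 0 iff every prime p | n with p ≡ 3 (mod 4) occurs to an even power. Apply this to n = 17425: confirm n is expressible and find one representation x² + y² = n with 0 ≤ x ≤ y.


Step 1: Factor n = 17425 = 5^2 · 17 · 41.
Step 2: Check the mod-4 condition on each prime factor: 5 ≡ 1 (mod 4), exponent 2; 17 ≡ 1 (mod 4), exponent 1; 41 ≡ 1 (mod 4), exponent 1.
All primes ≡ 3 (mod 4) appear to even exponent (or don't appear), so by the two-squares theorem n IS expressible as a sum of two squares.
Step 3: Build a representation. Group n = k² · m with k = 5 and m = 17 · 41 = 697 (a product of primes ≡ 1 (mod 4)); a representation of m scales to one of n via (k·x)² + (k·y)² = k²(x² + y²). Each prime p ≡ 1 (mod 4) is itself a sum of two squares; find a² by testing p − a² for a perfect square:
  17: 17 − 1² = 16 = 4² ⇒ 17 = 1² + 4².
  41: 41 − 1² = 40, 41 − 2² = 37, 41 − 3² = 32, 41 − 4² = 25 = 5² ⇒ 41 = 4² + 5².
  Combine using the Brahmagupta–Fibonacci identity (a² + b²)(c² + d²) = (ac − bd)² + (ad + bc)² = (ac + bd)² + (ad − bc)²:
  17 · 41 = 697: from (1² + 4²)(4² + 5²), take (1·4 − 4·5, 1·5 + 4·4) = (4 − 20, 5 + 16) = (-16, 21); dropping signs (only squares matter) gives (16, 21); check 16² + 21² = 256 + 441 = 697 ✓.
  Scale by k = 5: (5·16, 5·21) = (80, 105).
Step 4: Order so x ≤ y and verify: 80² + 105² = 6400 + 11025 = 17425 = n. ✓

n = 17425 = 80² + 105² (one valid representation with x ≤ y).


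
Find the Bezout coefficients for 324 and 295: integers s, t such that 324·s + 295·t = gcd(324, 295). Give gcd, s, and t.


Euclidean algorithm on (324, 295) — divide until remainder is 0:
  324 = 1 · 295 + 29
  295 = 10 · 29 + 5
  29 = 5 · 5 + 4
  5 = 1 · 4 + 1
  4 = 4 · 1 + 0
gcd(324, 295) = 1.
Track Bezout coefficients alongside the remainders: start with r₀ = 324 = a·1 + b·0 (s = 1, t = 0) and r₁ = 295 = a·0 + b·1 (s = 0, t = 1); each new remainder r_{k+1} = r_{k-1} − q_k·r_k inherits s_{k+1} = s_{k-1} − q_k·s_k, t_{k+1} = t_{k-1} − q_k·t_k, so r_k = a·s_k + b·t_k at every step:
  q = 1: r = 29, s = 1 − 1·0 = 1, t = 0 − 1·1 = -1  (check: 324·1 + 295·(-1) = 29)
  q = 10: r = 5, s = 0 − 10·1 = -10, t = 1 − 10·(-1) = 11  (check: 324·(-10) + 295·11 = 5)
  q = 5: r = 4, s = 1 − 5·(-10) = 51, t = -1 − 5·11 = -56  (check: 324·51 + 295·(-56) = 4)
  q = 1: r = 1, s = -10 − 1·51 = -61, t = 11 − 1·(-56) = 67  (check: 324·(-61) + 295·67 = 1)
The row with r = 1 (the gcd) gives the Bezout coefficients s = -61, t = 67.
Result: 324 · (-61) + 295 · (67) = 1.

gcd(324, 295) = 1; s = -61, t = 67 (check: 324·(-61) + 295·67 = 1).


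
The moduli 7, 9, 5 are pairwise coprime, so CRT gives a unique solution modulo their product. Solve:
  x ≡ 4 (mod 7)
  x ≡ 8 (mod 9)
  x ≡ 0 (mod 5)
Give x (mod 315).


Moduli 7, 9, 5 are pairwise coprime; by CRT there is a unique solution modulo M = 7 · 9 · 5 = 315.
Solve pairwise, accumulating the modulus:
  Start with x ≡ 4 (mod 7).
  Combine with x ≡ 8 (mod 9): since gcd(7, 9) = 1, we get a unique residue mod 63.
    Write x = 4 + 7·t and substitute into x ≡ 8 (mod 9): 7·t ≡ 8 − 4 = 4 (mod 9).
    The inverse of 7 mod 9 is 4 (since 7·4 = 28 = 3·9 + 1), so t ≡ 4·4 = 16 ≡ 7 (mod 9).
    Then x = 4 + 7·7 = 53, valid modulo lcm(7, 9) = 63: x ≡ 53 (mod 63).
  Combine with x ≡ 0 (mod 5): since gcd(63, 5) = 1, we get a unique residue mod 315.
    Write x = 53 + 63·t and substitute into x ≡ 0 (mod 5): 63·t ≡ 0 − 53 = -53 (mod 5).
    Reduce coefficients mod 5: 3·t ≡ 2 (mod 5).
    The inverse of 3 mod 5 is 2 (since 3·2 = 6 = 1·5 + 1), so t ≡ 2·2 = 4 ≡ 4 (mod 5).
    Then x = 53 + 63·4 = 305, valid modulo lcm(63, 5) = 315: x ≡ 305 (mod 315).
Verify: 305 mod 7 = 4 ✓, 305 mod 9 = 8 ✓, 305 mod 5 = 0 ✓.

x ≡ 305 (mod 315).


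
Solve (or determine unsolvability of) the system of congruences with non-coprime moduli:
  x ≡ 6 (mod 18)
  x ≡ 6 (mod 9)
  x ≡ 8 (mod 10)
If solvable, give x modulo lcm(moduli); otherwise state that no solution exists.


Moduli 18, 9, 10 are not pairwise coprime, so CRT works modulo lcm(m_i) when all pairwise compatibility conditions hold.
Pairwise compatibility: gcd(m_i, m_j) must divide a_i - a_j for every pair.
Merge one congruence at a time:
  Start: x ≡ 6 (mod 18).
  Combine with x ≡ 6 (mod 9): gcd(18, 9) = 9; 6 - 6 = 0, which IS divisible by 9, so compatible.
    Write x = 6 + 18·t and substitute into x ≡ 6 (mod 9): 18·t ≡ 6 − 6 = 0 (mod 9).
    Divide the congruence (and modulus) by g = 9: 2·t ≡ 0 (mod 1).
    Modulo 1 every t works; take t = 0.
    Then x = 6 + 18·0 = 6, valid modulo lcm(18, 9) = 18: x ≡ 6 (mod 18).
  Combine with x ≡ 8 (mod 10): gcd(18, 10) = 2; 8 - 6 = 2, which IS divisible by 2, so compatible.
    Write x = 6 + 18·t and substitute into x ≡ 8 (mod 10): 18·t ≡ 8 − 6 = 2 (mod 10).
    Divide the congruence (and modulus) by g = 2: 9·t ≡ 1 (mod 5).
    Reduce coefficients mod 5: 4·t ≡ 1 (mod 5).
    The inverse of 4 mod 5 is 4 (since 4·4 = 16 = 3·5 + 1), so t ≡ 4·1 = 4 ≡ 4 (mod 5).
    Then x = 6 + 18·4 = 78, valid modulo lcm(18, 10) = 90: x ≡ 78 (mod 90).
Verify: 78 mod 18 = 6, 78 mod 9 = 6, 78 mod 10 = 8.

x ≡ 78 (mod 90).


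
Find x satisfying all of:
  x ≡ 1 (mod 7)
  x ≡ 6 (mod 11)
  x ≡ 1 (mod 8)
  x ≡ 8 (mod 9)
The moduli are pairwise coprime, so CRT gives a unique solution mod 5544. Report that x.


Product of moduli M = 7 · 11 · 8 · 9 = 5544.
Merge one congruence at a time:
  Start: x ≡ 1 (mod 7).
  Combine with x ≡ 6 (mod 11); new modulus lcm = 77.
    Write x = 1 + 7·t and substitute into x ≡ 6 (mod 11): 7·t ≡ 6 − 1 = 5 (mod 11).
    The inverse of 7 mod 11 is 8 (since 7·8 = 56 = 5·11 + 1), so t ≡ 8·5 = 40 ≡ 7 (mod 11).
    Then x = 1 + 7·7 = 50, valid modulo lcm(7, 11) = 77: x ≡ 50 (mod 77).
  Combine with x ≡ 1 (mod 8); new modulus lcm = 616.
    Write x = 50 + 77·t and substitute into x ≡ 1 (mod 8): 77·t ≡ 1 − 50 = -49 (mod 8).
    Reduce coefficients mod 8: 5·t ≡ 7 (mod 8).
    The inverse of 5 mod 8 is 5 (since 5·5 = 25 = 3·8 + 1), so t ≡ 5·7 = 35 ≡ 3 (mod 8).
    Then x = 50 + 77·3 = 281, valid modulo lcm(77, 8) = 616: x ≡ 281 (mod 616).
  Combine with x ≡ 8 (mod 9); new modulus lcm = 5544.
    Write x = 281 + 616·t and substitute into x ≡ 8 (mod 9): 616·t ≡ 8 − 281 = -273 (mod 9).
    Reduce coefficients mod 9: 4·t ≡ 6 (mod 9).
    The inverse of 4 mod 9 is 7 (since 4·7 = 28 = 3·9 + 1), so t ≡ 7·6 = 42 ≡ 6 (mod 9).
    Then x = 281 + 616·6 = 3977, valid modulo lcm(616, 9) = 5544: x ≡ 3977 (mod 5544).
Verify against each original: 3977 mod 7 = 1, 3977 mod 11 = 6, 3977 mod 8 = 1, 3977 mod 9 = 8.

x ≡ 3977 (mod 5544).


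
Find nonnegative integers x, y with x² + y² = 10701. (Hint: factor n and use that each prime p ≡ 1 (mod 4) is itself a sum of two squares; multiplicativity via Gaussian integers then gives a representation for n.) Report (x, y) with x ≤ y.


Step 1: Factor n = 10701 = 3^2 · 29 · 41.
Step 2: Check the mod-4 condition on each prime factor: 3 ≡ 3 (mod 4), exponent 2 (must be even); 29 ≡ 1 (mod 4), exponent 1; 41 ≡ 1 (mod 4), exponent 1.
All primes ≡ 3 (mod 4) appear to even exponent (or don't appear), so by the two-squares theorem n IS expressible as a sum of two squares.
Step 3: Build a representation. Group n = k² · m with k = 3 and m = 29 · 41 = 1189 (a product of primes ≡ 1 (mod 4)); a representation of m scales to one of n via (k·x)² + (k·y)² = k²(x² + y²). Each prime p ≡ 1 (mod 4) is itself a sum of two squares; find a² by testing p − a² for a perfect square:
  29: 29 − 1² = 28, 29 − 2² = 25 = 5² ⇒ 29 = 2² + 5².
  41: 41 − 1² = 40, 41 − 2² = 37, 41 − 3² = 32, 41 − 4² = 25 = 5² ⇒ 41 = 4² + 5².
  Combine using the Brahmagupta–Fibonacci identity (a² + b²)(c² + d²) = (ac − bd)² + (ad + bc)² = (ac + bd)² + (ad − bc)²:
  29 · 41 = 1189: from (2² + 5²)(4² + 5²), take (2·4 − 5·5, 2·5 + 5·4) = (8 − 25, 10 + 20) = (-17, 30); dropping signs (only squares matter) gives (17, 30); check 17² + 30² = 289 + 900 = 1189 ✓.
  Scale by k = 3: (3·17, 3·30) = (51, 90).
Step 4: Order so x ≤ y and verify: 51² + 90² = 2601 + 8100 = 10701 = n. ✓

n = 10701 = 51² + 90² (one valid representation with x ≤ y).


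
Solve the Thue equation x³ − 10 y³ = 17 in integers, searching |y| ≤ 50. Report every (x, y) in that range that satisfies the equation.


The equation is x³ - 10y³ = 17. For fixed y, x³ = 10·y³ + 17, so a solution requires the RHS to be a perfect cube.
Strategy: iterate y from -50 to 50, compute RHS = 10·y³ + 17, and check whether it is a (positive or negative) perfect cube.
Check small values of y:
  y = 0: RHS = 17 is not a perfect cube.
  y = 1: RHS = 27 = (3)³ ⇒ x = 3 works.
  y = -1: RHS = 7 is not a perfect cube.
  y = 2: RHS = 97 is not a perfect cube.
  y = -2: RHS = -63 is not a perfect cube.
  y = 3: RHS = 287 is not a perfect cube.
  y = -3: RHS = -253 is not a perfect cube.
Continuing the search up to |y| = 50 finds no further solutions beyond those listed.
Collected solutions: (3, 1).

Solutions (with |y| ≤ 50): (3, 1).


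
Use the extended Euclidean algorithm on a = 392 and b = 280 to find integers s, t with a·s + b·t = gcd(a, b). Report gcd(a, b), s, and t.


Euclidean algorithm on (392, 280) — divide until remainder is 0:
  392 = 1 · 280 + 112
  280 = 2 · 112 + 56
  112 = 2 · 56 + 0
gcd(392, 280) = 56.
Track Bezout coefficients alongside the remainders: start with r₀ = 392 = a·1 + b·0 (s = 1, t = 0) and r₁ = 280 = a·0 + b·1 (s = 0, t = 1); each new remainder r_{k+1} = r_{k-1} − q_k·r_k inherits s_{k+1} = s_{k-1} − q_k·s_k, t_{k+1} = t_{k-1} − q_k·t_k, so r_k = a·s_k + b·t_k at every step:
  q = 1: r = 112, s = 1 − 1·0 = 1, t = 0 − 1·1 = -1  (check: 392·1 + 280·(-1) = 112)
  q = 2: r = 56, s = 0 − 2·1 = -2, t = 1 − 2·(-1) = 3  (check: 392·(-2) + 280·3 = 56)
The row with r = 56 (the gcd) gives the Bezout coefficients s = -2, t = 3.
Result: 392 · (-2) + 280 · (3) = 56.

gcd(392, 280) = 56; s = -2, t = 3 (check: 392·(-2) + 280·3 = 56).


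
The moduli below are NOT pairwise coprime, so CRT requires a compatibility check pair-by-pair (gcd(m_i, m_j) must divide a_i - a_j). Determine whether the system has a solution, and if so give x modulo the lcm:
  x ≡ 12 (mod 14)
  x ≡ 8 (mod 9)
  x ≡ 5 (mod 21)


Moduli 14, 9, 21 are not pairwise coprime, so CRT works modulo lcm(m_i) when all pairwise compatibility conditions hold.
Pairwise compatibility: gcd(m_i, m_j) must divide a_i - a_j for every pair.
Merge one congruence at a time:
  Start: x ≡ 12 (mod 14).
  Combine with x ≡ 8 (mod 9): gcd(14, 9) = 1; 8 - 12 = -4, which IS divisible by 1, so compatible.
    Write x = 12 + 14·t and substitute into x ≡ 8 (mod 9): 14·t ≡ 8 − 12 = -4 (mod 9).
    Reduce coefficients mod 9: 5·t ≡ 5 (mod 9).
    The inverse of 5 mod 9 is 2 (since 5·2 = 10 = 1·9 + 1), so t ≡ 2·5 = 10 ≡ 1 (mod 9).
    Then x = 12 + 14·1 = 26, valid modulo lcm(14, 9) = 126: x ≡ 26 (mod 126).
  Combine with x ≡ 5 (mod 21): gcd(126, 21) = 21; 5 - 26 = -21, which IS divisible by 21, so compatible.
    Write x = 26 + 126·t and substitute into x ≡ 5 (mod 21): 126·t ≡ 5 − 26 = -21 (mod 21).
    Divide the congruence (and modulus) by g = 21: 6·t ≡ -1 (mod 1).
    Modulo 1 every t works; take t = 0.
    Then x = 26 + 126·0 = 26, valid modulo lcm(126, 21) = 126: x ≡ 26 (mod 126).
Verify: 26 mod 14 = 12, 26 mod 9 = 8, 26 mod 21 = 5.

x ≡ 26 (mod 126).


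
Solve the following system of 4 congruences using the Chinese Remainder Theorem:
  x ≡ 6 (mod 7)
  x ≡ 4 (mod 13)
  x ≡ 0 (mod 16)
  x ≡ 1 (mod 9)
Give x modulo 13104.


Product of moduli M = 7 · 13 · 16 · 9 = 13104.
Merge one congruence at a time:
  Start: x ≡ 6 (mod 7).
  Combine with x ≡ 4 (mod 13); new modulus lcm = 91.
    Write x = 6 + 7·t and substitute into x ≡ 4 (mod 13): 7·t ≡ 4 − 6 = -2 (mod 13).
    Reduce coefficients mod 13: 7·t ≡ 11 (mod 13).
    The inverse of 7 mod 13 is 2 (since 7·2 = 14 = 1·13 + 1), so t ≡ 2·11 = 22 ≡ 9 (mod 13).
    Then x = 6 + 7·9 = 69, valid modulo lcm(7, 13) = 91: x ≡ 69 (mod 91).
  Combine with x ≡ 0 (mod 16); new modulus lcm = 1456.
    Write x = 69 + 91·t and substitute into x ≡ 0 (mod 16): 91·t ≡ 0 − 69 = -69 (mod 16).
    Reduce coefficients mod 16: 11·t ≡ 11 (mod 16).
    The inverse of 11 mod 16 is 3 (since 11·3 = 33 = 2·16 + 1), so t ≡ 3·11 = 33 ≡ 1 (mod 16).
    Then x = 69 + 91·1 = 160, valid modulo lcm(91, 16) = 1456: x ≡ 160 (mod 1456).
  Combine with x ≡ 1 (mod 9); new modulus lcm = 13104.
    Write x = 160 + 1456·t and substitute into x ≡ 1 (mod 9): 1456·t ≡ 1 − 160 = -159 (mod 9).
    Reduce coefficients mod 9: 7·t ≡ 3 (mod 9).
    The inverse of 7 mod 9 is 4 (since 7·4 = 28 = 3·9 + 1), so t ≡ 4·3 = 12 ≡ 3 (mod 9).
    Then x = 160 + 1456·3 = 4528, valid modulo lcm(1456, 9) = 13104: x ≡ 4528 (mod 13104).
Verify against each original: 4528 mod 7 = 6, 4528 mod 13 = 4, 4528 mod 16 = 0, 4528 mod 9 = 1.

x ≡ 4528 (mod 13104).


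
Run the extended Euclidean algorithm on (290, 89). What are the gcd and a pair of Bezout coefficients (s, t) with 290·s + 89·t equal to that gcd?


Euclidean algorithm on (290, 89) — divide until remainder is 0:
  290 = 3 · 89 + 23
  89 = 3 · 23 + 20
  23 = 1 · 20 + 3
  20 = 6 · 3 + 2
  3 = 1 · 2 + 1
  2 = 2 · 1 + 0
gcd(290, 89) = 1.
Track Bezout coefficients alongside the remainders: start with r₀ = 290 = a·1 + b·0 (s = 1, t = 0) and r₁ = 89 = a·0 + b·1 (s = 0, t = 1); each new remainder r_{k+1} = r_{k-1} − q_k·r_k inherits s_{k+1} = s_{k-1} − q_k·s_k, t_{k+1} = t_{k-1} − q_k·t_k, so r_k = a·s_k + b·t_k at every step:
  q = 3: r = 23, s = 1 − 3·0 = 1, t = 0 − 3·1 = -3  (check: 290·1 + 89·(-3) = 23)
  q = 3: r = 20, s = 0 − 3·1 = -3, t = 1 − 3·(-3) = 10  (check: 290·(-3) + 89·10 = 20)
  q = 1: r = 3, s = 1 − 1·(-3) = 4, t = -3 − 1·10 = -13  (check: 290·4 + 89·(-13) = 3)
  q = 6: r = 2, s = -3 − 6·4 = -27, t = 10 − 6·(-13) = 88  (check: 290·(-27) + 89·88 = 2)
  q = 1: r = 1, s = 4 − 1·(-27) = 31, t = -13 − 1·88 = -101  (check: 290·31 + 89·(-101) = 1)
The row with r = 1 (the gcd) gives the Bezout coefficients s = 31, t = -101.
Result: 290 · (31) + 89 · (-101) = 1.

gcd(290, 89) = 1; s = 31, t = -101 (check: 290·31 + 89·(-101) = 1).


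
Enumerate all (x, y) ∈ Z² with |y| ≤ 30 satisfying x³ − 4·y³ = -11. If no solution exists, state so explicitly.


The equation is x³ - 4y³ = -11. For fixed y, x³ = 4·y³ − 11, so a solution requires the RHS to be a perfect cube.
Strategy: iterate y from -30 to 30, compute RHS = 4·y³ − 11, and check whether it is a (positive or negative) perfect cube.
Check small values of y:
  y = 0: RHS = -11 is not a perfect cube.
  y = 1: RHS = -7 is not a perfect cube.
  y = -1: RHS = -15 is not a perfect cube.
  y = 2: RHS = 21 is not a perfect cube.
  y = -2: RHS = -43 is not a perfect cube.
  y = 3: RHS = 97 is not a perfect cube.
  y = -3: RHS = -119 is not a perfect cube.
Continuing the search up to |y| = 30 finds no solutions either.
No (x, y) in the scanned range satisfies the equation.

No integer solutions with |y| ≤ 30.


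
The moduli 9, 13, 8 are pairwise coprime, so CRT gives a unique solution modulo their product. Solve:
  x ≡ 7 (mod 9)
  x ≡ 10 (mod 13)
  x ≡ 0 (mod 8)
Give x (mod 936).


Moduli 9, 13, 8 are pairwise coprime; by CRT there is a unique solution modulo M = 9 · 13 · 8 = 936.
Solve pairwise, accumulating the modulus:
  Start with x ≡ 7 (mod 9).
  Combine with x ≡ 10 (mod 13): since gcd(9, 13) = 1, we get a unique residue mod 117.
    Write x = 7 + 9·t and substitute into x ≡ 10 (mod 13): 9·t ≡ 10 − 7 = 3 (mod 13).
    The inverse of 9 mod 13 is 3 (since 9·3 = 27 = 2·13 + 1), so t ≡ 3·3 = 9 ≡ 9 (mod 13).
    Then x = 7 + 9·9 = 88, valid modulo lcm(9, 13) = 117: x ≡ 88 (mod 117).
  Combine with x ≡ 0 (mod 8): since gcd(117, 8) = 1, we get a unique residue mod 936.
    Write x = 88 + 117·t and substitute into x ≡ 0 (mod 8): 117·t ≡ 0 − 88 = -88 (mod 8).
    Reduce coefficients mod 8: 5·t ≡ 0 (mod 8).
    The inverse of 5 mod 8 is 5 (since 5·5 = 25 = 3·8 + 1), so t ≡ 5·0 = 0 ≡ 0 (mod 8).
    Then x = 88 + 117·0 = 88, valid modulo lcm(117, 8) = 936: x ≡ 88 (mod 936).
Verify: 88 mod 9 = 7 ✓, 88 mod 13 = 10 ✓, 88 mod 8 = 0 ✓.

x ≡ 88 (mod 936).


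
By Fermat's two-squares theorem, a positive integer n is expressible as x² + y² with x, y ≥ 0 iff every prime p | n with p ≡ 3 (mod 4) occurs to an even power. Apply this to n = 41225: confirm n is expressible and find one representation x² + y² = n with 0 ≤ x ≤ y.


Step 1: Factor n = 41225 = 5^2 · 17 · 97.
Step 2: Check the mod-4 condition on each prime factor: 5 ≡ 1 (mod 4), exponent 2; 17 ≡ 1 (mod 4), exponent 1; 97 ≡ 1 (mod 4), exponent 1.
All primes ≡ 3 (mod 4) appear to even exponent (or don't appear), so by the two-squares theorem n IS expressible as a sum of two squares.
Step 3: Build a representation. Group n = k² · m with k = 5 and m = 17 · 97 = 1649 (a product of primes ≡ 1 (mod 4)); a representation of m scales to one of n via (k·x)² + (k·y)² = k²(x² + y²). Each prime p ≡ 1 (mod 4) is itself a sum of two squares; find a² by testing p − a² for a perfect square:
  17: 17 − 1² = 16 = 4² ⇒ 17 = 1² + 4².
  97: 97 − 1² = 96, 97 − 2² = 93, 97 − 3² = 88, 97 − 4² = 81 = 9² ⇒ 97 = 4² + 9².
  Combine using the Brahmagupta–Fibonacci identity (a² + b²)(c² + d²) = (ac − bd)² + (ad + bc)² = (ac + bd)² + (ad − bc)²:
  17 · 97 = 1649: from (1² + 4²)(4² + 9²), take (1·4 − 4·9, 1·9 + 4·4) = (4 − 36, 9 + 16) = (-32, 25); dropping signs (only squares matter) gives (32, 25); check 32² + 25² = 1024 + 625 = 1649 ✓.
  Scale by k = 5: (5·32, 5·25) = (160, 125).
Step 4: Order so x ≤ y and verify: 125² + 160² = 15625 + 25600 = 41225 = n. ✓

n = 41225 = 125² + 160² (one valid representation with x ≤ y).


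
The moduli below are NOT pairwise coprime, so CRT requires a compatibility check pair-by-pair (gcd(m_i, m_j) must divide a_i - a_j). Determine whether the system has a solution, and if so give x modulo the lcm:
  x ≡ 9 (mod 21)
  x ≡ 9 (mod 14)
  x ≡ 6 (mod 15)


Moduli 21, 14, 15 are not pairwise coprime, so CRT works modulo lcm(m_i) when all pairwise compatibility conditions hold.
Pairwise compatibility: gcd(m_i, m_j) must divide a_i - a_j for every pair.
Merge one congruence at a time:
  Start: x ≡ 9 (mod 21).
  Combine with x ≡ 9 (mod 14): gcd(21, 14) = 7; 9 - 9 = 0, which IS divisible by 7, so compatible.
    Write x = 9 + 21·t and substitute into x ≡ 9 (mod 14): 21·t ≡ 9 − 9 = 0 (mod 14).
    Divide the congruence (and modulus) by g = 7: 3·t ≡ 0 (mod 2).
    Reduce coefficients mod 2: 1·t ≡ 0 (mod 2).
    So t ≡ 0 (mod 2).
    Then x = 9 + 21·0 = 9, valid modulo lcm(21, 14) = 42: x ≡ 9 (mod 42).
  Combine with x ≡ 6 (mod 15): gcd(42, 15) = 3; 6 - 9 = -3, which IS divisible by 3, so compatible.
    Write x = 9 + 42·t and substitute into x ≡ 6 (mod 15): 42·t ≡ 6 − 9 = -3 (mod 15).
    Divide the congruence (and modulus) by g = 3: 14·t ≡ -1 (mod 5).
    Reduce coefficients mod 5: 4·t ≡ 4 (mod 5).
    The inverse of 4 mod 5 is 4 (since 4·4 = 16 = 3·5 + 1), so t ≡ 4·4 = 16 ≡ 1 (mod 5).
    Then x = 9 + 42·1 = 51, valid modulo lcm(42, 15) = 210: x ≡ 51 (mod 210).
Verify: 51 mod 21 = 9, 51 mod 14 = 9, 51 mod 15 = 6.

x ≡ 51 (mod 210).


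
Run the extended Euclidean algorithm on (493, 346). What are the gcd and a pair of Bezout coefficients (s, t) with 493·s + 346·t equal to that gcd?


Euclidean algorithm on (493, 346) — divide until remainder is 0:
  493 = 1 · 346 + 147
  346 = 2 · 147 + 52
  147 = 2 · 52 + 43
  52 = 1 · 43 + 9
  43 = 4 · 9 + 7
  9 = 1 · 7 + 2
  7 = 3 · 2 + 1
  2 = 2 · 1 + 0
gcd(493, 346) = 1.
Track Bezout coefficients alongside the remainders: start with r₀ = 493 = a·1 + b·0 (s = 1, t = 0) and r₁ = 346 = a·0 + b·1 (s = 0, t = 1); each new remainder r_{k+1} = r_{k-1} − q_k·r_k inherits s_{k+1} = s_{k-1} − q_k·s_k, t_{k+1} = t_{k-1} − q_k·t_k, so r_k = a·s_k + b·t_k at every step:
  q = 1: r = 147, s = 1 − 1·0 = 1, t = 0 − 1·1 = -1  (check: 493·1 + 346·(-1) = 147)
  q = 2: r = 52, s = 0 − 2·1 = -2, t = 1 − 2·(-1) = 3  (check: 493·(-2) + 346·3 = 52)
  q = 2: r = 43, s = 1 − 2·(-2) = 5, t = -1 − 2·3 = -7  (check: 493·5 + 346·(-7) = 43)
  q = 1: r = 9, s = -2 − 1·5 = -7, t = 3 − 1·(-7) = 10  (check: 493·(-7) + 346·10 = 9)
  q = 4: r = 7, s = 5 − 4·(-7) = 33, t = -7 − 4·10 = -47  (check: 493·33 + 346·(-47) = 7)
  q = 1: r = 2, s = -7 − 1·33 = -40, t = 10 − 1·(-47) = 57  (check: 493·(-40) + 346·57 = 2)
  q = 3: r = 1, s = 33 − 3·(-40) = 153, t = -47 − 3·57 = -218  (check: 493·153 + 346·(-218) = 1)
The row with r = 1 (the gcd) gives the Bezout coefficients s = 153, t = -218.
Result: 493 · (153) + 346 · (-218) = 1.

gcd(493, 346) = 1; s = 153, t = -218 (check: 493·153 + 346·(-218) = 1).


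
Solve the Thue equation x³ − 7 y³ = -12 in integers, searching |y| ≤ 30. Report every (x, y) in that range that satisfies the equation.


The equation is x³ - 7y³ = -12. For fixed y, x³ = 7·y³ − 12, so a solution requires the RHS to be a perfect cube.
Strategy: iterate y from -30 to 30, compute RHS = 7·y³ − 12, and check whether it is a (positive or negative) perfect cube.
Check small values of y:
  y = 0: RHS = -12 is not a perfect cube.
  y = 1: RHS = -5 is not a perfect cube.
  y = -1: RHS = -19 is not a perfect cube.
  y = 2: RHS = 44 is not a perfect cube.
  y = -2: RHS = -68 is not a perfect cube.
  y = 3: RHS = 177 is not a perfect cube.
  y = -3: RHS = -201 is not a perfect cube.
Continuing the search up to |y| = 30 finds no solutions either.
No (x, y) in the scanned range satisfies the equation.

No integer solutions with |y| ≤ 30.


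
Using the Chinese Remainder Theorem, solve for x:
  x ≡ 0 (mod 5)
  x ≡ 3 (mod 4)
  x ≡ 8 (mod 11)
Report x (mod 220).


Moduli 5, 4, 11 are pairwise coprime; by CRT there is a unique solution modulo M = 5 · 4 · 11 = 220.
Solve pairwise, accumulating the modulus:
  Start with x ≡ 0 (mod 5).
  Combine with x ≡ 3 (mod 4): since gcd(5, 4) = 1, we get a unique residue mod 20.
    Write x = 0 + 5·t and substitute into x ≡ 3 (mod 4): 5·t ≡ 3 − 0 = 3 (mod 4).
    Reduce coefficients mod 4: 1·t ≡ 3 (mod 4).
    So t ≡ 3 (mod 4).
    Then x = 0 + 5·3 = 15, valid modulo lcm(5, 4) = 20: x ≡ 15 (mod 20).
  Combine with x ≡ 8 (mod 11): since gcd(20, 11) = 1, we get a unique residue mod 220.
    Write x = 15 + 20·t and substitute into x ≡ 8 (mod 11): 20·t ≡ 8 − 15 = -7 (mod 11).
    Reduce coefficients mod 11: 9·t ≡ 4 (mod 11).
    The inverse of 9 mod 11 is 5 (since 9·5 = 45 = 4·11 + 1), so t ≡ 5·4 = 20 ≡ 9 (mod 11).
    Then x = 15 + 20·9 = 195, valid modulo lcm(20, 11) = 220: x ≡ 195 (mod 220).
Verify: 195 mod 5 = 0 ✓, 195 mod 4 = 3 ✓, 195 mod 11 = 8 ✓.

x ≡ 195 (mod 220).


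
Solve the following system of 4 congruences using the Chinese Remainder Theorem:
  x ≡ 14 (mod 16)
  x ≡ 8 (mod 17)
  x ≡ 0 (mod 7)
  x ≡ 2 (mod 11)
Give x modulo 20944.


Product of moduli M = 16 · 17 · 7 · 11 = 20944.
Merge one congruence at a time:
  Start: x ≡ 14 (mod 16).
  Combine with x ≡ 8 (mod 17); new modulus lcm = 272.
    Write x = 14 + 16·t and substitute into x ≡ 8 (mod 17): 16·t ≡ 8 − 14 = -6 (mod 17).
    Reduce coefficients mod 17: 16·t ≡ 11 (mod 17).
    The inverse of 16 mod 17 is 16 (since 16·16 = 256 = 15·17 + 1), so t ≡ 16·11 = 176 ≡ 6 (mod 17).
    Then x = 14 + 16·6 = 110, valid modulo lcm(16, 17) = 272: x ≡ 110 (mod 272).
  Combine with x ≡ 0 (mod 7); new modulus lcm = 1904.
    Write x = 110 + 272·t and substitute into x ≡ 0 (mod 7): 272·t ≡ 0 − 110 = -110 (mod 7).
    Reduce coefficients mod 7: 6·t ≡ 2 (mod 7).
    The inverse of 6 mod 7 is 6 (since 6·6 = 36 = 5·7 + 1), so t ≡ 6·2 = 12 ≡ 5 (mod 7).
    Then x = 110 + 272·5 = 1470, valid modulo lcm(272, 7) = 1904: x ≡ 1470 (mod 1904).
  Combine with x ≡ 2 (mod 11); new modulus lcm = 20944.
    Write x = 1470 + 1904·t and substitute into x ≡ 2 (mod 11): 1904·t ≡ 2 − 1470 = -1468 (mod 11).
    Reduce coefficients mod 11: 1·t ≡ 6 (mod 11).
    So t ≡ 6 (mod 11).
    Then x = 1470 + 1904·6 = 12894, valid modulo lcm(1904, 11) = 20944: x ≡ 12894 (mod 20944).
Verify against each original: 12894 mod 16 = 14, 12894 mod 17 = 8, 12894 mod 7 = 0, 12894 mod 11 = 2.

x ≡ 12894 (mod 20944).


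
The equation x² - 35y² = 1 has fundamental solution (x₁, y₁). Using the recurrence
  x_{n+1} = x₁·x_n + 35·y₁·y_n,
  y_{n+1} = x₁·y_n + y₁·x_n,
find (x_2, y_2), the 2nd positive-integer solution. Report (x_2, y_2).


Step 1: Find the fundamental solution (x₁, y₁) of x² - 35y² = 1.
  Expand √35 as a continued fraction. a₀ = ⌊√35⌋ = 5; iterate m_{k+1} = d_k·a_k − m_k, d_{k+1} = (35 − m_{k+1}²)/d_k, a_{k+1} = ⌊(a₀ + m_{k+1})/d_{k+1}⌋ (starting m₀ = 0, d₀ = 1), with convergents p_k = a_k·p_{k-1} + p_{k-2}, q_k = a_k·q_{k-1} + q_{k-2} (p₋₁ = 1, q₋₁ = 0):
  k = 0: a₀ = 5; p₀/q₀ = 5/1; p₀² − 35·q₀² = 25 − 35 = -10.
  k = 1: m = 5, d = 10, a = ⌊(5 + 5)/10⌋ = 1; p/q = (1·5 + 1)/(1·1 + 0) = 6/1; p² − 35·q² = 36 − 35 = 1.
  The first convergent with p² − 35·q² = 1 gives the fundamental solution (x₁, y₁) = (6, 1).
Step 2: Apply the recurrence (x_{n+1}, y_{n+1}) = (x₁x_n + 35y₁y_n, x₁y_n + y₁x_n) repeatedly.
  From (x_1, y_1) = (6, 1): x_2 = 6·6 + 35·1·1 = 71; y_2 = 6·1 + 1·6 = 12.
Step 3: Verify x_2² - 35·y_2² = 5041 - 5040 = 1 (should be 1). ✓

(x_1, y_1) = (6, 1); (x_2, y_2) = (71, 12).


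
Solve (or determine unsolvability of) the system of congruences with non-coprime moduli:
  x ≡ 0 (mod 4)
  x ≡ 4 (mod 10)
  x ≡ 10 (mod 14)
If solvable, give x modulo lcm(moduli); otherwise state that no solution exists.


Moduli 4, 10, 14 are not pairwise coprime, so CRT works modulo lcm(m_i) when all pairwise compatibility conditions hold.
Pairwise compatibility: gcd(m_i, m_j) must divide a_i - a_j for every pair.
Merge one congruence at a time:
  Start: x ≡ 0 (mod 4).
  Combine with x ≡ 4 (mod 10): gcd(4, 10) = 2; 4 - 0 = 4, which IS divisible by 2, so compatible.
    Write x = 0 + 4·t and substitute into x ≡ 4 (mod 10): 4·t ≡ 4 − 0 = 4 (mod 10).
    Divide the congruence (and modulus) by g = 2: 2·t ≡ 2 (mod 5).
    The inverse of 2 mod 5 is 3 (since 2·3 = 6 = 1·5 + 1), so t ≡ 3·2 = 6 ≡ 1 (mod 5).
    Then x = 0 + 4·1 = 4, valid modulo lcm(4, 10) = 20: x ≡ 4 (mod 20).
  Combine with x ≡ 10 (mod 14): gcd(20, 14) = 2; 10 - 4 = 6, which IS divisible by 2, so compatible.
    Write x = 4 + 20·t and substitute into x ≡ 10 (mod 14): 20·t ≡ 10 − 4 = 6 (mod 14).
    Divide the congruence (and modulus) by g = 2: 10·t ≡ 3 (mod 7).
    Reduce coefficients mod 7: 3·t ≡ 3 (mod 7).
    The inverse of 3 mod 7 is 5 (since 3·5 = 15 = 2·7 + 1), so t ≡ 5·3 = 15 ≡ 1 (mod 7).
    Then x = 4 + 20·1 = 24, valid modulo lcm(20, 14) = 140: x ≡ 24 (mod 140).
Verify: 24 mod 4 = 0, 24 mod 10 = 4, 24 mod 14 = 10.

x ≡ 24 (mod 140).


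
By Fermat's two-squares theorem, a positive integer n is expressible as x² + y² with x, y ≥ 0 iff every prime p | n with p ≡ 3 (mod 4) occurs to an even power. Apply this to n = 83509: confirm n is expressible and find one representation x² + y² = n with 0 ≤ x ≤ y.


Step 1: Factor n = 83509 = 37^2 · 61.
Step 2: Check the mod-4 condition on each prime factor: 37 ≡ 1 (mod 4), exponent 2; 61 ≡ 1 (mod 4), exponent 1.
All primes ≡ 3 (mod 4) appear to even exponent (or don't appear), so by the two-squares theorem n IS expressible as a sum of two squares.
Step 3: Build a representation. Here n = 37 · 37 · 61 is a product of primes ≡ 1 (mod 4). Each prime p ≡ 1 (mod 4) is itself a sum of two squares; find a² by testing p − a² for a perfect square:
  37: 37 − 1² = 36 = 6² ⇒ 37 = 1² + 6².
  61: 61 − 1² = 60, 61 − 2² = 57, 61 − 3² = 52, 61 − 4² = 45, 61 − 5² = 36 = 6² ⇒ 61 = 5² + 6².
  Combine using the Brahmagupta–Fibonacci identity (a² + b²)(c² + d²) = (ac − bd)² + (ad + bc)² = (ac + bd)² + (ad − bc)²:
  37 · 37 = 1369: from (1² + 6²)(1² + 6²), take (1·1 − 6·6, 1·6 + 6·1) = (1 − 36, 6 + 6) = (-35, 12); dropping signs (only squares matter) gives (35, 12); check 35² + 12² = 1225 + 144 = 1369 ✓.
  1369 · 61 = 83509: from (35² + 12²)(5² + 6²), take (35·5 − 12·6, 35·6 + 12·5) = (175 − 72, 210 + 60) = (103, 270); check 103² + 270² = 10609 + 72900 = 83509 ✓.
Step 4: Order so x ≤ y and verify: 103² + 270² = 10609 + 72900 = 83509 = n. ✓

n = 83509 = 103² + 270² (one valid representation with x ≤ y).


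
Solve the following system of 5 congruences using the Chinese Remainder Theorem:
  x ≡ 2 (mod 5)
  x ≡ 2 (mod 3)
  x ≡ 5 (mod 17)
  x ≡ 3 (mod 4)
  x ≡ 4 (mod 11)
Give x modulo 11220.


Product of moduli M = 5 · 3 · 17 · 4 · 11 = 11220.
Merge one congruence at a time:
  Start: x ≡ 2 (mod 5).
  Combine with x ≡ 2 (mod 3); new modulus lcm = 15.
    Write x = 2 + 5·t and substitute into x ≡ 2 (mod 3): 5·t ≡ 2 − 2 = 0 (mod 3).
    Reduce coefficients mod 3: 2·t ≡ 0 (mod 3).
    The inverse of 2 mod 3 is 2 (since 2·2 = 4 = 1·3 + 1), so t ≡ 2·0 = 0 ≡ 0 (mod 3).
    Then x = 2 + 5·0 = 2, valid modulo lcm(5, 3) = 15: x ≡ 2 (mod 15).
  Combine with x ≡ 5 (mod 17); new modulus lcm = 255.
    Write x = 2 + 15·t and substitute into x ≡ 5 (mod 17): 15·t ≡ 5 − 2 = 3 (mod 17).
    The inverse of 15 mod 17 is 8 (since 15·8 = 120 = 7·17 + 1), so t ≡ 8·3 = 24 ≡ 7 (mod 17).
    Then x = 2 + 15·7 = 107, valid modulo lcm(15, 17) = 255: x ≡ 107 (mod 255).
  Combine with x ≡ 3 (mod 4); new modulus lcm = 1020.
    Write x = 107 + 255·t and substitute into x ≡ 3 (mod 4): 255·t ≡ 3 − 107 = -104 (mod 4).
    Reduce coefficients mod 4: 3·t ≡ 0 (mod 4).
    The inverse of 3 mod 4 is 3 (since 3·3 = 9 = 2·4 + 1), so t ≡ 3·0 = 0 ≡ 0 (mod 4).
    Then x = 107 + 255·0 = 107, valid modulo lcm(255, 4) = 1020: x ≡ 107 (mod 1020).
  Combine with x ≡ 4 (mod 11); new modulus lcm = 11220.
    Write x = 107 + 1020·t and substitute into x ≡ 4 (mod 11): 1020·t ≡ 4 − 107 = -103 (mod 11).
    Reduce coefficients mod 11: 8·t ≡ 7 (mod 11).
    The inverse of 8 mod 11 is 7 (since 8·7 = 56 = 5·11 + 1), so t ≡ 7·7 = 49 ≡ 5 (mod 11).
    Then x = 107 + 1020·5 = 5207, valid modulo lcm(1020, 11) = 11220: x ≡ 5207 (mod 11220).
Verify against each original: 5207 mod 5 = 2, 5207 mod 3 = 2, 5207 mod 17 = 5, 5207 mod 4 = 3, 5207 mod 11 = 4.

x ≡ 5207 (mod 11220).


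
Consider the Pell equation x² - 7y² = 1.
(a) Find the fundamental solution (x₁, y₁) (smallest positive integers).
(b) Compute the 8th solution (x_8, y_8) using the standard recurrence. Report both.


Step 1: Find the fundamental solution (x₁, y₁) of x² - 7y² = 1.
  Expand √7 as a continued fraction. a₀ = ⌊√7⌋ = 2; iterate m_{k+1} = d_k·a_k − m_k, d_{k+1} = (7 − m_{k+1}²)/d_k, a_{k+1} = ⌊(a₀ + m_{k+1})/d_{k+1}⌋ (starting m₀ = 0, d₀ = 1), with convergents p_k = a_k·p_{k-1} + p_{k-2}, q_k = a_k·q_{k-1} + q_{k-2} (p₋₁ = 1, q₋₁ = 0):
  k = 0: a₀ = 2; p₀/q₀ = 2/1; p₀² − 7·q₀² = 4 − 7 = -3.
  k = 1: m = 2, d = 3, a = ⌊(2 + 2)/3⌋ = 1; p/q = (1·2 + 1)/(1·1 + 0) = 3/1; p² − 7·q² = 9 − 7 = 2.
  k = 2: m = 1, d = 2, a = ⌊(2 + 1)/2⌋ = 1; p/q = (1·3 + 2)/(1·1 + 1) = 5/2; p² − 7·q² = 25 − 28 = -3.
  k = 3: m = 1, d = 3, a = ⌊(2 + 1)/3⌋ = 1; p/q = (1·5 + 3)/(1·2 + 1) = 8/3; p² − 7·q² = 64 − 63 = 1.
  The first convergent with p² − 7·q² = 1 gives the fundamental solution (x₁, y₁) = (8, 3).
Step 2: Apply the recurrence (x_{n+1}, y_{n+1}) = (x₁x_n + 7y₁y_n, x₁y_n + y₁x_n) repeatedly.
  From (x_1, y_1) = (8, 3): x_2 = 8·8 + 7·3·3 = 127; y_2 = 8·3 + 3·8 = 48.
  From (x_2, y_2) = (127, 48): x_3 = 8·127 + 7·3·48 = 2024; y_3 = 8·48 + 3·127 = 765.
  From (x_3, y_3) = (2024, 765): x_4 = 8·2024 + 7·3·765 = 32257; y_4 = 8·765 + 3·2024 = 12192.
  From (x_4, y_4) = (32257, 12192): x_5 = 8·32257 + 7·3·12192 = 514088; y_5 = 8·12192 + 3·32257 = 194307.
  From (x_5, y_5) = (514088, 194307): x_6 = 8·514088 + 7·3·194307 = 8193151; y_6 = 8·194307 + 3·514088 = 3096720.
  From (x_6, y_6) = (8193151, 3096720): x_7 = 8·8193151 + 7·3·3096720 = 130576328; y_7 = 8·3096720 + 3·8193151 = 49353213.
  From (x_7, y_7) = (130576328, 49353213): x_8 = 8·130576328 + 7·3·49353213 = 2081028097; y_8 = 8·49353213 + 3·130576328 = 786554688.
Step 3: Verify x_8² - 7·y_8² = 4330677940503441409 - 4330677940503441408 = 1 (should be 1). ✓

(x_1, y_1) = (8, 3); (x_8, y_8) = (2081028097, 786554688).
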